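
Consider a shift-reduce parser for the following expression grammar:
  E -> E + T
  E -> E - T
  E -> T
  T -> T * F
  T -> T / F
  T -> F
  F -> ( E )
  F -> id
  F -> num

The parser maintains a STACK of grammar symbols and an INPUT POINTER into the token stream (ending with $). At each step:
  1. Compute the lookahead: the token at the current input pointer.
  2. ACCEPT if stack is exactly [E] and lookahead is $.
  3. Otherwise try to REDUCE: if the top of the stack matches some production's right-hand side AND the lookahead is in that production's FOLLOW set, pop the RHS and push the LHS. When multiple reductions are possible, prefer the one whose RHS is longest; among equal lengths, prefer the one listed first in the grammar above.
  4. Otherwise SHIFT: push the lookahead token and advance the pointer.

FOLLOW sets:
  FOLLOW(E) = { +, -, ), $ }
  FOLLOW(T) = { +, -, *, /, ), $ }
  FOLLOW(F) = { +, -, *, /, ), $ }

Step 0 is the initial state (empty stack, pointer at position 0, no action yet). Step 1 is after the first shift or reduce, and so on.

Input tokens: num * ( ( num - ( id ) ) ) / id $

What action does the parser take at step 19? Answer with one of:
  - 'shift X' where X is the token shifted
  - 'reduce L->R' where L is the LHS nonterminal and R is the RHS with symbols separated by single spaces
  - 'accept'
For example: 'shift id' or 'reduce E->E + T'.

Step 1: shift num. Stack=[num] ptr=1 lookahead=* remaining=[* ( ( num - ( id ) ) ) / id $]
Step 2: reduce F->num. Stack=[F] ptr=1 lookahead=* remaining=[* ( ( num - ( id ) ) ) / id $]
Step 3: reduce T->F. Stack=[T] ptr=1 lookahead=* remaining=[* ( ( num - ( id ) ) ) / id $]
Step 4: shift *. Stack=[T *] ptr=2 lookahead=( remaining=[( ( num - ( id ) ) ) / id $]
Step 5: shift (. Stack=[T * (] ptr=3 lookahead=( remaining=[( num - ( id ) ) ) / id $]
Step 6: shift (. Stack=[T * ( (] ptr=4 lookahead=num remaining=[num - ( id ) ) ) / id $]
Step 7: shift num. Stack=[T * ( ( num] ptr=5 lookahead=- remaining=[- ( id ) ) ) / id $]
Step 8: reduce F->num. Stack=[T * ( ( F] ptr=5 lookahead=- remaining=[- ( id ) ) ) / id $]
Step 9: reduce T->F. Stack=[T * ( ( T] ptr=5 lookahead=- remaining=[- ( id ) ) ) / id $]
Step 10: reduce E->T. Stack=[T * ( ( E] ptr=5 lookahead=- remaining=[- ( id ) ) ) / id $]
Step 11: shift -. Stack=[T * ( ( E -] ptr=6 lookahead=( remaining=[( id ) ) ) / id $]
Step 12: shift (. Stack=[T * ( ( E - (] ptr=7 lookahead=id remaining=[id ) ) ) / id $]
Step 13: shift id. Stack=[T * ( ( E - ( id] ptr=8 lookahead=) remaining=[) ) ) / id $]
Step 14: reduce F->id. Stack=[T * ( ( E - ( F] ptr=8 lookahead=) remaining=[) ) ) / id $]
Step 15: reduce T->F. Stack=[T * ( ( E - ( T] ptr=8 lookahead=) remaining=[) ) ) / id $]
Step 16: reduce E->T. Stack=[T * ( ( E - ( E] ptr=8 lookahead=) remaining=[) ) ) / id $]
Step 17: shift ). Stack=[T * ( ( E - ( E )] ptr=9 lookahead=) remaining=[) ) / id $]
Step 18: reduce F->( E ). Stack=[T * ( ( E - F] ptr=9 lookahead=) remaining=[) ) / id $]
Step 19: reduce T->F. Stack=[T * ( ( E - T] ptr=9 lookahead=) remaining=[) ) / id $]

Answer: reduce T->F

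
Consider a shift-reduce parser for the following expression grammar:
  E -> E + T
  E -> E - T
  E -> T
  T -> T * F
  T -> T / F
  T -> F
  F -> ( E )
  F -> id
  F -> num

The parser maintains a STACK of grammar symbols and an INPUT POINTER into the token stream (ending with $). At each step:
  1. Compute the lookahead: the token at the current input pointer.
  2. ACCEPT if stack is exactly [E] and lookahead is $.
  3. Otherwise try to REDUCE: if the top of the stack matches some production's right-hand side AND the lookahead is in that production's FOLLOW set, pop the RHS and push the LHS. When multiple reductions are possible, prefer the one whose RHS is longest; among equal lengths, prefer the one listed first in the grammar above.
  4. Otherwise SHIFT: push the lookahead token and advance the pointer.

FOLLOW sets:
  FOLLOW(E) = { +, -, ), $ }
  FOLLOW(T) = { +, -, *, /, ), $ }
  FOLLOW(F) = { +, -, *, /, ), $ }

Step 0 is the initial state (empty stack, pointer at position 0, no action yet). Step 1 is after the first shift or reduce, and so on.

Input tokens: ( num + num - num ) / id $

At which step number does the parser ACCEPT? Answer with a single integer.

Step 1: shift (. Stack=[(] ptr=1 lookahead=num remaining=[num + num - num ) / id $]
Step 2: shift num. Stack=[( num] ptr=2 lookahead=+ remaining=[+ num - num ) / id $]
Step 3: reduce F->num. Stack=[( F] ptr=2 lookahead=+ remaining=[+ num - num ) / id $]
Step 4: reduce T->F. Stack=[( T] ptr=2 lookahead=+ remaining=[+ num - num ) / id $]
Step 5: reduce E->T. Stack=[( E] ptr=2 lookahead=+ remaining=[+ num - num ) / id $]
Step 6: shift +. Stack=[( E +] ptr=3 lookahead=num remaining=[num - num ) / id $]
Step 7: shift num. Stack=[( E + num] ptr=4 lookahead=- remaining=[- num ) / id $]
Step 8: reduce F->num. Stack=[( E + F] ptr=4 lookahead=- remaining=[- num ) / id $]
Step 9: reduce T->F. Stack=[( E + T] ptr=4 lookahead=- remaining=[- num ) / id $]
Step 10: reduce E->E + T. Stack=[( E] ptr=4 lookahead=- remaining=[- num ) / id $]
Step 11: shift -. Stack=[( E -] ptr=5 lookahead=num remaining=[num ) / id $]
Step 12: shift num. Stack=[( E - num] ptr=6 lookahead=) remaining=[) / id $]
Step 13: reduce F->num. Stack=[( E - F] ptr=6 lookahead=) remaining=[) / id $]
Step 14: reduce T->F. Stack=[( E - T] ptr=6 lookahead=) remaining=[) / id $]
Step 15: reduce E->E - T. Stack=[( E] ptr=6 lookahead=) remaining=[) / id $]
Step 16: shift ). Stack=[( E )] ptr=7 lookahead=/ remaining=[/ id $]
Step 17: reduce F->( E ). Stack=[F] ptr=7 lookahead=/ remaining=[/ id $]
Step 18: reduce T->F. Stack=[T] ptr=7 lookahead=/ remaining=[/ id $]
Step 19: shift /. Stack=[T /] ptr=8 lookahead=id remaining=[id $]
Step 20: shift id. Stack=[T / id] ptr=9 lookahead=$ remaining=[$]
Step 21: reduce F->id. Stack=[T / F] ptr=9 lookahead=$ remaining=[$]
Step 22: reduce T->T / F. Stack=[T] ptr=9 lookahead=$ remaining=[$]
Step 23: reduce E->T. Stack=[E] ptr=9 lookahead=$ remaining=[$]
Step 24: accept. Stack=[E] ptr=9 lookahead=$ remaining=[$]

Answer: 24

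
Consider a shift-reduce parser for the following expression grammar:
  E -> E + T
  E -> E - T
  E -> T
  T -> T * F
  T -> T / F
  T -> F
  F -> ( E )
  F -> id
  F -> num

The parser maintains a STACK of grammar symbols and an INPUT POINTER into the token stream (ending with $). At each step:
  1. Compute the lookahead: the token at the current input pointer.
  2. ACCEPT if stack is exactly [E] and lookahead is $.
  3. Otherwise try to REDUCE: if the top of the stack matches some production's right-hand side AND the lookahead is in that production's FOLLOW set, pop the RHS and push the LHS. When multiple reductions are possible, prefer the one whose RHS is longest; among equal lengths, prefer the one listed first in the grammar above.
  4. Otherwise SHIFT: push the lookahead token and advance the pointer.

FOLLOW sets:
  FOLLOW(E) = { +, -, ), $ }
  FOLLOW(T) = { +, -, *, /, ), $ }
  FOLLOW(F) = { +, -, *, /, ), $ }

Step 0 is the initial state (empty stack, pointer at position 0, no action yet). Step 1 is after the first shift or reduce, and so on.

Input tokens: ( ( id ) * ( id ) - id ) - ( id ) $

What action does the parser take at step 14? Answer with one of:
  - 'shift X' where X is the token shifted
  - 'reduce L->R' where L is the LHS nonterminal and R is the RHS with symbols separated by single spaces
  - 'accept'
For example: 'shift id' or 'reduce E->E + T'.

Answer: reduce T->F

Derivation:
Step 1: shift (. Stack=[(] ptr=1 lookahead=( remaining=[( id ) * ( id ) - id ) - ( id ) $]
Step 2: shift (. Stack=[( (] ptr=2 lookahead=id remaining=[id ) * ( id ) - id ) - ( id ) $]
Step 3: shift id. Stack=[( ( id] ptr=3 lookahead=) remaining=[) * ( id ) - id ) - ( id ) $]
Step 4: reduce F->id. Stack=[( ( F] ptr=3 lookahead=) remaining=[) * ( id ) - id ) - ( id ) $]
Step 5: reduce T->F. Stack=[( ( T] ptr=3 lookahead=) remaining=[) * ( id ) - id ) - ( id ) $]
Step 6: reduce E->T. Stack=[( ( E] ptr=3 lookahead=) remaining=[) * ( id ) - id ) - ( id ) $]
Step 7: shift ). Stack=[( ( E )] ptr=4 lookahead=* remaining=[* ( id ) - id ) - ( id ) $]
Step 8: reduce F->( E ). Stack=[( F] ptr=4 lookahead=* remaining=[* ( id ) - id ) - ( id ) $]
Step 9: reduce T->F. Stack=[( T] ptr=4 lookahead=* remaining=[* ( id ) - id ) - ( id ) $]
Step 10: shift *. Stack=[( T *] ptr=5 lookahead=( remaining=[( id ) - id ) - ( id ) $]
Step 11: shift (. Stack=[( T * (] ptr=6 lookahead=id remaining=[id ) - id ) - ( id ) $]
Step 12: shift id. Stack=[( T * ( id] ptr=7 lookahead=) remaining=[) - id ) - ( id ) $]
Step 13: reduce F->id. Stack=[( T * ( F] ptr=7 lookahead=) remaining=[) - id ) - ( id ) $]
Step 14: reduce T->F. Stack=[( T * ( T] ptr=7 lookahead=) remaining=[) - id ) - ( id ) $]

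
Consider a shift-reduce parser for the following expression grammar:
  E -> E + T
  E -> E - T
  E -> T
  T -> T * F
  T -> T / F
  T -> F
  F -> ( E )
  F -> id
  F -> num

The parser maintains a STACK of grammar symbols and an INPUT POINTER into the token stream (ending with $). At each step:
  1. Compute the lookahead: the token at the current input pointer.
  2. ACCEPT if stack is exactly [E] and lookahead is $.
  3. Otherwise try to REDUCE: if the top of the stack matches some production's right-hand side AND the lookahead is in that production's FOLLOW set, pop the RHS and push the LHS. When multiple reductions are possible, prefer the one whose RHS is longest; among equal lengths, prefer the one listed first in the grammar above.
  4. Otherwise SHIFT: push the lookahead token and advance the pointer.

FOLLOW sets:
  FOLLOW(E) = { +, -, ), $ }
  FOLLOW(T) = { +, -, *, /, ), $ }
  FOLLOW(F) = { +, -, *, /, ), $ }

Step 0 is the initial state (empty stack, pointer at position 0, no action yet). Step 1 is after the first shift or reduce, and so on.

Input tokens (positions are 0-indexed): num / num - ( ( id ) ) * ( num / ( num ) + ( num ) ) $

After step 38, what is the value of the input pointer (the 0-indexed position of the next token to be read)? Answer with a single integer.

Answer: 17

Derivation:
Step 1: shift num. Stack=[num] ptr=1 lookahead=/ remaining=[/ num - ( ( id ) ) * ( num / ( num ) + ( num ) ) $]
Step 2: reduce F->num. Stack=[F] ptr=1 lookahead=/ remaining=[/ num - ( ( id ) ) * ( num / ( num ) + ( num ) ) $]
Step 3: reduce T->F. Stack=[T] ptr=1 lookahead=/ remaining=[/ num - ( ( id ) ) * ( num / ( num ) + ( num ) ) $]
Step 4: shift /. Stack=[T /] ptr=2 lookahead=num remaining=[num - ( ( id ) ) * ( num / ( num ) + ( num ) ) $]
Step 5: shift num. Stack=[T / num] ptr=3 lookahead=- remaining=[- ( ( id ) ) * ( num / ( num ) + ( num ) ) $]
Step 6: reduce F->num. Stack=[T / F] ptr=3 lookahead=- remaining=[- ( ( id ) ) * ( num / ( num ) + ( num ) ) $]
Step 7: reduce T->T / F. Stack=[T] ptr=3 lookahead=- remaining=[- ( ( id ) ) * ( num / ( num ) + ( num ) ) $]
Step 8: reduce E->T. Stack=[E] ptr=3 lookahead=- remaining=[- ( ( id ) ) * ( num / ( num ) + ( num ) ) $]
Step 9: shift -. Stack=[E -] ptr=4 lookahead=( remaining=[( ( id ) ) * ( num / ( num ) + ( num ) ) $]
Step 10: shift (. Stack=[E - (] ptr=5 lookahead=( remaining=[( id ) ) * ( num / ( num ) + ( num ) ) $]
Step 11: shift (. Stack=[E - ( (] ptr=6 lookahead=id remaining=[id ) ) * ( num / ( num ) + ( num ) ) $]
Step 12: shift id. Stack=[E - ( ( id] ptr=7 lookahead=) remaining=[) ) * ( num / ( num ) + ( num ) ) $]
Step 13: reduce F->id. Stack=[E - ( ( F] ptr=7 lookahead=) remaining=[) ) * ( num / ( num ) + ( num ) ) $]
Step 14: reduce T->F. Stack=[E - ( ( T] ptr=7 lookahead=) remaining=[) ) * ( num / ( num ) + ( num ) ) $]
Step 15: reduce E->T. Stack=[E - ( ( E] ptr=7 lookahead=) remaining=[) ) * ( num / ( num ) + ( num ) ) $]
Step 16: shift ). Stack=[E - ( ( E )] ptr=8 lookahead=) remaining=[) * ( num / ( num ) + ( num ) ) $]
Step 17: reduce F->( E ). Stack=[E - ( F] ptr=8 lookahead=) remaining=[) * ( num / ( num ) + ( num ) ) $]
Step 18: reduce T->F. Stack=[E - ( T] ptr=8 lookahead=) remaining=[) * ( num / ( num ) + ( num ) ) $]
Step 19: reduce E->T. Stack=[E - ( E] ptr=8 lookahead=) remaining=[) * ( num / ( num ) + ( num ) ) $]
Step 20: shift ). Stack=[E - ( E )] ptr=9 lookahead=* remaining=[* ( num / ( num ) + ( num ) ) $]
Step 21: reduce F->( E ). Stack=[E - F] ptr=9 lookahead=* remaining=[* ( num / ( num ) + ( num ) ) $]
Step 22: reduce T->F. Stack=[E - T] ptr=9 lookahead=* remaining=[* ( num / ( num ) + ( num ) ) $]
Step 23: shift *. Stack=[E - T *] ptr=10 lookahead=( remaining=[( num / ( num ) + ( num ) ) $]
Step 24: shift (. Stack=[E - T * (] ptr=11 lookahead=num remaining=[num / ( num ) + ( num ) ) $]
Step 25: shift num. Stack=[E - T * ( num] ptr=12 lookahead=/ remaining=[/ ( num ) + ( num ) ) $]
Step 26: reduce F->num. Stack=[E - T * ( F] ptr=12 lookahead=/ remaining=[/ ( num ) + ( num ) ) $]
Step 27: reduce T->F. Stack=[E - T * ( T] ptr=12 lookahead=/ remaining=[/ ( num ) + ( num ) ) $]
Step 28: shift /. Stack=[E - T * ( T /] ptr=13 lookahead=( remaining=[( num ) + ( num ) ) $]
Step 29: shift (. Stack=[E - T * ( T / (] ptr=14 lookahead=num remaining=[num ) + ( num ) ) $]
Step 30: shift num. Stack=[E - T * ( T / ( num] ptr=15 lookahead=) remaining=[) + ( num ) ) $]
Step 31: reduce F->num. Stack=[E - T * ( T / ( F] ptr=15 lookahead=) remaining=[) + ( num ) ) $]
Step 32: reduce T->F. Stack=[E - T * ( T / ( T] ptr=15 lookahead=) remaining=[) + ( num ) ) $]
Step 33: reduce E->T. Stack=[E - T * ( T / ( E] ptr=15 lookahead=) remaining=[) + ( num ) ) $]
Step 34: shift ). Stack=[E - T * ( T / ( E )] ptr=16 lookahead=+ remaining=[+ ( num ) ) $]
Step 35: reduce F->( E ). Stack=[E - T * ( T / F] ptr=16 lookahead=+ remaining=[+ ( num ) ) $]
Step 36: reduce T->T / F. Stack=[E - T * ( T] ptr=16 lookahead=+ remaining=[+ ( num ) ) $]
Step 37: reduce E->T. Stack=[E - T * ( E] ptr=16 lookahead=+ remaining=[+ ( num ) ) $]
Step 38: shift +. Stack=[E - T * ( E +] ptr=17 lookahead=( remaining=[( num ) ) $]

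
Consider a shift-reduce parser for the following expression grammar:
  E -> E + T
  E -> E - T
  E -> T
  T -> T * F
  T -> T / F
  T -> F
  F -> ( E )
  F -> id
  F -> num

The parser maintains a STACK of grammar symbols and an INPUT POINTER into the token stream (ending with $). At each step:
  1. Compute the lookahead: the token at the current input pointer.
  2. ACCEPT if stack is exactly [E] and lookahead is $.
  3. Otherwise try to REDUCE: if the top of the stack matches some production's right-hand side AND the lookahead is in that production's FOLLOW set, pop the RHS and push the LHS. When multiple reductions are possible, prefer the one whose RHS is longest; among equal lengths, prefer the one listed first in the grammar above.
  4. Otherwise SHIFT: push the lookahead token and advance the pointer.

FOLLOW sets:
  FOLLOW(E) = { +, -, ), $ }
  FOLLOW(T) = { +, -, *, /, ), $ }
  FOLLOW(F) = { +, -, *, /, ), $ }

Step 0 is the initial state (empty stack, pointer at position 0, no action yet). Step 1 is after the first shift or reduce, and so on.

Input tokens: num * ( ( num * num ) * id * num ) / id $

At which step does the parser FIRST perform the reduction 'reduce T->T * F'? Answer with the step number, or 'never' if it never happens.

Step 1: shift num. Stack=[num] ptr=1 lookahead=* remaining=[* ( ( num * num ) * id * num ) / id $]
Step 2: reduce F->num. Stack=[F] ptr=1 lookahead=* remaining=[* ( ( num * num ) * id * num ) / id $]
Step 3: reduce T->F. Stack=[T] ptr=1 lookahead=* remaining=[* ( ( num * num ) * id * num ) / id $]
Step 4: shift *. Stack=[T *] ptr=2 lookahead=( remaining=[( ( num * num ) * id * num ) / id $]
Step 5: shift (. Stack=[T * (] ptr=3 lookahead=( remaining=[( num * num ) * id * num ) / id $]
Step 6: shift (. Stack=[T * ( (] ptr=4 lookahead=num remaining=[num * num ) * id * num ) / id $]
Step 7: shift num. Stack=[T * ( ( num] ptr=5 lookahead=* remaining=[* num ) * id * num ) / id $]
Step 8: reduce F->num. Stack=[T * ( ( F] ptr=5 lookahead=* remaining=[* num ) * id * num ) / id $]
Step 9: reduce T->F. Stack=[T * ( ( T] ptr=5 lookahead=* remaining=[* num ) * id * num ) / id $]
Step 10: shift *. Stack=[T * ( ( T *] ptr=6 lookahead=num remaining=[num ) * id * num ) / id $]
Step 11: shift num. Stack=[T * ( ( T * num] ptr=7 lookahead=) remaining=[) * id * num ) / id $]
Step 12: reduce F->num. Stack=[T * ( ( T * F] ptr=7 lookahead=) remaining=[) * id * num ) / id $]
Step 13: reduce T->T * F. Stack=[T * ( ( T] ptr=7 lookahead=) remaining=[) * id * num ) / id $]

Answer: 13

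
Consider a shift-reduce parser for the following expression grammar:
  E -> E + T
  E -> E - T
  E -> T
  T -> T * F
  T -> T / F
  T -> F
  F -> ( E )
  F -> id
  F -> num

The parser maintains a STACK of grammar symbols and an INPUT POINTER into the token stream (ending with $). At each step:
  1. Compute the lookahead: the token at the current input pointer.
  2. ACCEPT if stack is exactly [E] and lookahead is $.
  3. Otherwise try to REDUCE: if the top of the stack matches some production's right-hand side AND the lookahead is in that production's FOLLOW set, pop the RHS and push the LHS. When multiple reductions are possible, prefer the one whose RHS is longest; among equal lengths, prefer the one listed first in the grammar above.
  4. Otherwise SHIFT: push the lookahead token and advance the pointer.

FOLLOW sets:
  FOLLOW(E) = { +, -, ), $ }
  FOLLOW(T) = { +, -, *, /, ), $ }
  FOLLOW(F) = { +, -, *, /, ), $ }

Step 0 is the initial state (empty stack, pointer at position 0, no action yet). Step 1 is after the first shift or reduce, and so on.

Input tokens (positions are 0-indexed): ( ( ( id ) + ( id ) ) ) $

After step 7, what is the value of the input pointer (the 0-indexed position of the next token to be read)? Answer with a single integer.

Step 1: shift (. Stack=[(] ptr=1 lookahead=( remaining=[( ( id ) + ( id ) ) ) $]
Step 2: shift (. Stack=[( (] ptr=2 lookahead=( remaining=[( id ) + ( id ) ) ) $]
Step 3: shift (. Stack=[( ( (] ptr=3 lookahead=id remaining=[id ) + ( id ) ) ) $]
Step 4: shift id. Stack=[( ( ( id] ptr=4 lookahead=) remaining=[) + ( id ) ) ) $]
Step 5: reduce F->id. Stack=[( ( ( F] ptr=4 lookahead=) remaining=[) + ( id ) ) ) $]
Step 6: reduce T->F. Stack=[( ( ( T] ptr=4 lookahead=) remaining=[) + ( id ) ) ) $]
Step 7: reduce E->T. Stack=[( ( ( E] ptr=4 lookahead=) remaining=[) + ( id ) ) ) $]

Answer: 4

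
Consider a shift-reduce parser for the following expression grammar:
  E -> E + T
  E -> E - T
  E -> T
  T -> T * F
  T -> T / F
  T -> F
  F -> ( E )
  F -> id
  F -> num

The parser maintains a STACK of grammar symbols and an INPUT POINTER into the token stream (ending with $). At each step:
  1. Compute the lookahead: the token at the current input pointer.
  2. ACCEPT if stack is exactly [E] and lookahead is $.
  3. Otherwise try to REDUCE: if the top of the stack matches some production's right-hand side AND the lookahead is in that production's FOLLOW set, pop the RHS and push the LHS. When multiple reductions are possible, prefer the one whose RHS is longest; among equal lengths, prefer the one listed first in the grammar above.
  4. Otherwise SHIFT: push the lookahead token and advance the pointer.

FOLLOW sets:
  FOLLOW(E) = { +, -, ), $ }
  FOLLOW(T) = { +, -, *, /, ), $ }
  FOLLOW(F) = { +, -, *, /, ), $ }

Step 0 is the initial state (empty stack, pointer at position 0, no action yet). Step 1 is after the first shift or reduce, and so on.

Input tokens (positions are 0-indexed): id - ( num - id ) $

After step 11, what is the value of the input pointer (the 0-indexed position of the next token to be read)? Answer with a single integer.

Answer: 5

Derivation:
Step 1: shift id. Stack=[id] ptr=1 lookahead=- remaining=[- ( num - id ) $]
Step 2: reduce F->id. Stack=[F] ptr=1 lookahead=- remaining=[- ( num - id ) $]
Step 3: reduce T->F. Stack=[T] ptr=1 lookahead=- remaining=[- ( num - id ) $]
Step 4: reduce E->T. Stack=[E] ptr=1 lookahead=- remaining=[- ( num - id ) $]
Step 5: shift -. Stack=[E -] ptr=2 lookahead=( remaining=[( num - id ) $]
Step 6: shift (. Stack=[E - (] ptr=3 lookahead=num remaining=[num - id ) $]
Step 7: shift num. Stack=[E - ( num] ptr=4 lookahead=- remaining=[- id ) $]
Step 8: reduce F->num. Stack=[E - ( F] ptr=4 lookahead=- remaining=[- id ) $]
Step 9: reduce T->F. Stack=[E - ( T] ptr=4 lookahead=- remaining=[- id ) $]
Step 10: reduce E->T. Stack=[E - ( E] ptr=4 lookahead=- remaining=[- id ) $]
Step 11: shift -. Stack=[E - ( E -] ptr=5 lookahead=id remaining=[id ) $]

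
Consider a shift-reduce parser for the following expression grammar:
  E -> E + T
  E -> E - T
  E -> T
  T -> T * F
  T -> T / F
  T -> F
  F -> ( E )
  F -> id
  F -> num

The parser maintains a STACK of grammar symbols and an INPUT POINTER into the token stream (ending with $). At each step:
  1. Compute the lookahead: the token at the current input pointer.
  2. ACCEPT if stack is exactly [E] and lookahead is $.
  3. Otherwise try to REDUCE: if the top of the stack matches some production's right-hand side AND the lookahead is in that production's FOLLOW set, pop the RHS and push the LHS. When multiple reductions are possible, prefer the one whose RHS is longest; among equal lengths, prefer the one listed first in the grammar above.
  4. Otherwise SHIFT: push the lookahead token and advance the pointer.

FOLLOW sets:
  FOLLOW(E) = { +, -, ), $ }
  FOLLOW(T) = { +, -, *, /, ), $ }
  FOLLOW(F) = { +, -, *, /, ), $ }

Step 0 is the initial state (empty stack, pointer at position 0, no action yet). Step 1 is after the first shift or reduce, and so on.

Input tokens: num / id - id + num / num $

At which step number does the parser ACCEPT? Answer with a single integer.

Step 1: shift num. Stack=[num] ptr=1 lookahead=/ remaining=[/ id - id + num / num $]
Step 2: reduce F->num. Stack=[F] ptr=1 lookahead=/ remaining=[/ id - id + num / num $]
Step 3: reduce T->F. Stack=[T] ptr=1 lookahead=/ remaining=[/ id - id + num / num $]
Step 4: shift /. Stack=[T /] ptr=2 lookahead=id remaining=[id - id + num / num $]
Step 5: shift id. Stack=[T / id] ptr=3 lookahead=- remaining=[- id + num / num $]
Step 6: reduce F->id. Stack=[T / F] ptr=3 lookahead=- remaining=[- id + num / num $]
Step 7: reduce T->T / F. Stack=[T] ptr=3 lookahead=- remaining=[- id + num / num $]
Step 8: reduce E->T. Stack=[E] ptr=3 lookahead=- remaining=[- id + num / num $]
Step 9: shift -. Stack=[E -] ptr=4 lookahead=id remaining=[id + num / num $]
Step 10: shift id. Stack=[E - id] ptr=5 lookahead=+ remaining=[+ num / num $]
Step 11: reduce F->id. Stack=[E - F] ptr=5 lookahead=+ remaining=[+ num / num $]
Step 12: reduce T->F. Stack=[E - T] ptr=5 lookahead=+ remaining=[+ num / num $]
Step 13: reduce E->E - T. Stack=[E] ptr=5 lookahead=+ remaining=[+ num / num $]
Step 14: shift +. Stack=[E +] ptr=6 lookahead=num remaining=[num / num $]
Step 15: shift num. Stack=[E + num] ptr=7 lookahead=/ remaining=[/ num $]
Step 16: reduce F->num. Stack=[E + F] ptr=7 lookahead=/ remaining=[/ num $]
Step 17: reduce T->F. Stack=[E + T] ptr=7 lookahead=/ remaining=[/ num $]
Step 18: shift /. Stack=[E + T /] ptr=8 lookahead=num remaining=[num $]
Step 19: shift num. Stack=[E + T / num] ptr=9 lookahead=$ remaining=[$]
Step 20: reduce F->num. Stack=[E + T / F] ptr=9 lookahead=$ remaining=[$]
Step 21: reduce T->T / F. Stack=[E + T] ptr=9 lookahead=$ remaining=[$]
Step 22: reduce E->E + T. Stack=[E] ptr=9 lookahead=$ remaining=[$]
Step 23: accept. Stack=[E] ptr=9 lookahead=$ remaining=[$]

Answer: 23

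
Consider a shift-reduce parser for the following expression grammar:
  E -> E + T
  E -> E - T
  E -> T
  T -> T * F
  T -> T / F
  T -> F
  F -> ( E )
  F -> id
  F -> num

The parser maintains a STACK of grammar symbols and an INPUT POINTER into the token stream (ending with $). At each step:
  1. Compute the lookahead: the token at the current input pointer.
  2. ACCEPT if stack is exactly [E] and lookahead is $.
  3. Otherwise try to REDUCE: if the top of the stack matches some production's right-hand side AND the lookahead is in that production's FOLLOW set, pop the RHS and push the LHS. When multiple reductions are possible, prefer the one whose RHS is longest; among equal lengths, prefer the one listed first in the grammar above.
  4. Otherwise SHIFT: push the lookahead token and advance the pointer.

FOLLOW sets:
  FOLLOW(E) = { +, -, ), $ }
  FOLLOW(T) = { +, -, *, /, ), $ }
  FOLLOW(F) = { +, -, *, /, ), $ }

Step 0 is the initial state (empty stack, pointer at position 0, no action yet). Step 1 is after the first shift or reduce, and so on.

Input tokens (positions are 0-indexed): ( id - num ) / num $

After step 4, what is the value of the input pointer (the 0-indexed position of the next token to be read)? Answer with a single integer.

Step 1: shift (. Stack=[(] ptr=1 lookahead=id remaining=[id - num ) / num $]
Step 2: shift id. Stack=[( id] ptr=2 lookahead=- remaining=[- num ) / num $]
Step 3: reduce F->id. Stack=[( F] ptr=2 lookahead=- remaining=[- num ) / num $]
Step 4: reduce T->F. Stack=[( T] ptr=2 lookahead=- remaining=[- num ) / num $]

Answer: 2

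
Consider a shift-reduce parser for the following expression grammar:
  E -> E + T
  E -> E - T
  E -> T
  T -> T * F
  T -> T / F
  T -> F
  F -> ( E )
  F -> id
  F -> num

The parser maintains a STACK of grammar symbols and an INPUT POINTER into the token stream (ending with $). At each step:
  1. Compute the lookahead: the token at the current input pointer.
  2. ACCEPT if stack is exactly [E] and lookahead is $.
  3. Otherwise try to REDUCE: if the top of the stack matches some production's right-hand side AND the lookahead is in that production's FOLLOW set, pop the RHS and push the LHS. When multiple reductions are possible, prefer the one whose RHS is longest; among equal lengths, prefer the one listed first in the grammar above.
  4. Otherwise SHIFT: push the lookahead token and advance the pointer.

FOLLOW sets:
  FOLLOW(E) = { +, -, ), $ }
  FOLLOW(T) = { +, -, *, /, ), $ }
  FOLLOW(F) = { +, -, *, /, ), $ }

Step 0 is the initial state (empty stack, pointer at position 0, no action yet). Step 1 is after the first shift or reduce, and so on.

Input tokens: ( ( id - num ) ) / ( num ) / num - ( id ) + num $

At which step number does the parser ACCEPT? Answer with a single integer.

Step 1: shift (. Stack=[(] ptr=1 lookahead=( remaining=[( id - num ) ) / ( num ) / num - ( id ) + num $]
Step 2: shift (. Stack=[( (] ptr=2 lookahead=id remaining=[id - num ) ) / ( num ) / num - ( id ) + num $]
Step 3: shift id. Stack=[( ( id] ptr=3 lookahead=- remaining=[- num ) ) / ( num ) / num - ( id ) + num $]
Step 4: reduce F->id. Stack=[( ( F] ptr=3 lookahead=- remaining=[- num ) ) / ( num ) / num - ( id ) + num $]
Step 5: reduce T->F. Stack=[( ( T] ptr=3 lookahead=- remaining=[- num ) ) / ( num ) / num - ( id ) + num $]
Step 6: reduce E->T. Stack=[( ( E] ptr=3 lookahead=- remaining=[- num ) ) / ( num ) / num - ( id ) + num $]
Step 7: shift -. Stack=[( ( E -] ptr=4 lookahead=num remaining=[num ) ) / ( num ) / num - ( id ) + num $]
Step 8: shift num. Stack=[( ( E - num] ptr=5 lookahead=) remaining=[) ) / ( num ) / num - ( id ) + num $]
Step 9: reduce F->num. Stack=[( ( E - F] ptr=5 lookahead=) remaining=[) ) / ( num ) / num - ( id ) + num $]
Step 10: reduce T->F. Stack=[( ( E - T] ptr=5 lookahead=) remaining=[) ) / ( num ) / num - ( id ) + num $]
Step 11: reduce E->E - T. Stack=[( ( E] ptr=5 lookahead=) remaining=[) ) / ( num ) / num - ( id ) + num $]
Step 12: shift ). Stack=[( ( E )] ptr=6 lookahead=) remaining=[) / ( num ) / num - ( id ) + num $]
Step 13: reduce F->( E ). Stack=[( F] ptr=6 lookahead=) remaining=[) / ( num ) / num - ( id ) + num $]
Step 14: reduce T->F. Stack=[( T] ptr=6 lookahead=) remaining=[) / ( num ) / num - ( id ) + num $]
Step 15: reduce E->T. Stack=[( E] ptr=6 lookahead=) remaining=[) / ( num ) / num - ( id ) + num $]
Step 16: shift ). Stack=[( E )] ptr=7 lookahead=/ remaining=[/ ( num ) / num - ( id ) + num $]
Step 17: reduce F->( E ). Stack=[F] ptr=7 lookahead=/ remaining=[/ ( num ) / num - ( id ) + num $]
Step 18: reduce T->F. Stack=[T] ptr=7 lookahead=/ remaining=[/ ( num ) / num - ( id ) + num $]
Step 19: shift /. Stack=[T /] ptr=8 lookahead=( remaining=[( num ) / num - ( id ) + num $]
Step 20: shift (. Stack=[T / (] ptr=9 lookahead=num remaining=[num ) / num - ( id ) + num $]
Step 21: shift num. Stack=[T / ( num] ptr=10 lookahead=) remaining=[) / num - ( id ) + num $]
Step 22: reduce F->num. Stack=[T / ( F] ptr=10 lookahead=) remaining=[) / num - ( id ) + num $]
Step 23: reduce T->F. Stack=[T / ( T] ptr=10 lookahead=) remaining=[) / num - ( id ) + num $]
Step 24: reduce E->T. Stack=[T / ( E] ptr=10 lookahead=) remaining=[) / num - ( id ) + num $]
Step 25: shift ). Stack=[T / ( E )] ptr=11 lookahead=/ remaining=[/ num - ( id ) + num $]
Step 26: reduce F->( E ). Stack=[T / F] ptr=11 lookahead=/ remaining=[/ num - ( id ) + num $]
Step 27: reduce T->T / F. Stack=[T] ptr=11 lookahead=/ remaining=[/ num - ( id ) + num $]
Step 28: shift /. Stack=[T /] ptr=12 lookahead=num remaining=[num - ( id ) + num $]
Step 29: shift num. Stack=[T / num] ptr=13 lookahead=- remaining=[- ( id ) + num $]
Step 30: reduce F->num. Stack=[T / F] ptr=13 lookahead=- remaining=[- ( id ) + num $]
Step 31: reduce T->T / F. Stack=[T] ptr=13 lookahead=- remaining=[- ( id ) + num $]
Step 32: reduce E->T. Stack=[E] ptr=13 lookahead=- remaining=[- ( id ) + num $]
Step 33: shift -. Stack=[E -] ptr=14 lookahead=( remaining=[( id ) + num $]
Step 34: shift (. Stack=[E - (] ptr=15 lookahead=id remaining=[id ) + num $]
Step 35: shift id. Stack=[E - ( id] ptr=16 lookahead=) remaining=[) + num $]
Step 36: reduce F->id. Stack=[E - ( F] ptr=16 lookahead=) remaining=[) + num $]
Step 37: reduce T->F. Stack=[E - ( T] ptr=16 lookahead=) remaining=[) + num $]
Step 38: reduce E->T. Stack=[E - ( E] ptr=16 lookahead=) remaining=[) + num $]
Step 39: shift ). Stack=[E - ( E )] ptr=17 lookahead=+ remaining=[+ num $]
Step 40: reduce F->( E ). Stack=[E - F] ptr=17 lookahead=+ remaining=[+ num $]
Step 41: reduce T->F. Stack=[E - T] ptr=17 lookahead=+ remaining=[+ num $]
Step 42: reduce E->E - T. Stack=[E] ptr=17 lookahead=+ remaining=[+ num $]
Step 43: shift +. Stack=[E +] ptr=18 lookahead=num remaining=[num $]
Step 44: shift num. Stack=[E + num] ptr=19 lookahead=$ remaining=[$]
Step 45: reduce F->num. Stack=[E + F] ptr=19 lookahead=$ remaining=[$]
Step 46: reduce T->F. Stack=[E + T] ptr=19 lookahead=$ remaining=[$]
Step 47: reduce E->E + T. Stack=[E] ptr=19 lookahead=$ remaining=[$]
Step 48: accept. Stack=[E] ptr=19 lookahead=$ remaining=[$]

Answer: 48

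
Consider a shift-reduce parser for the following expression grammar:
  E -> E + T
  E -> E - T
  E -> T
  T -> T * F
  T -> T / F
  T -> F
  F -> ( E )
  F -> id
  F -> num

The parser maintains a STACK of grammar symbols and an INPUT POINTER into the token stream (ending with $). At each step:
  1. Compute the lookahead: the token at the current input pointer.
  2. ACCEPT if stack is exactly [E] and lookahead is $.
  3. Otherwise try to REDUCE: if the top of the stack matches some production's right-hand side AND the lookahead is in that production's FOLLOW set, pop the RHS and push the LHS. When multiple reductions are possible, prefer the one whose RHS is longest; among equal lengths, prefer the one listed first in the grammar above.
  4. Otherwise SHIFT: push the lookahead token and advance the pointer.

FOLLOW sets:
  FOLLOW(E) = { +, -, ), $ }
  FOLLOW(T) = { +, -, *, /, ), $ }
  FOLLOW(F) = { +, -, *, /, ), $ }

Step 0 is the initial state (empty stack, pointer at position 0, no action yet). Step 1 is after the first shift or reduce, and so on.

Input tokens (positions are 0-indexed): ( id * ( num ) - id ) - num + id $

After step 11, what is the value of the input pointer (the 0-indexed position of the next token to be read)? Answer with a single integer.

Answer: 6

Derivation:
Step 1: shift (. Stack=[(] ptr=1 lookahead=id remaining=[id * ( num ) - id ) - num + id $]
Step 2: shift id. Stack=[( id] ptr=2 lookahead=* remaining=[* ( num ) - id ) - num + id $]
Step 3: reduce F->id. Stack=[( F] ptr=2 lookahead=* remaining=[* ( num ) - id ) - num + id $]
Step 4: reduce T->F. Stack=[( T] ptr=2 lookahead=* remaining=[* ( num ) - id ) - num + id $]
Step 5: shift *. Stack=[( T *] ptr=3 lookahead=( remaining=[( num ) - id ) - num + id $]
Step 6: shift (. Stack=[( T * (] ptr=4 lookahead=num remaining=[num ) - id ) - num + id $]
Step 7: shift num. Stack=[( T * ( num] ptr=5 lookahead=) remaining=[) - id ) - num + id $]
Step 8: reduce F->num. Stack=[( T * ( F] ptr=5 lookahead=) remaining=[) - id ) - num + id $]
Step 9: reduce T->F. Stack=[( T * ( T] ptr=5 lookahead=) remaining=[) - id ) - num + id $]
Step 10: reduce E->T. Stack=[( T * ( E] ptr=5 lookahead=) remaining=[) - id ) - num + id $]
Step 11: shift ). Stack=[( T * ( E )] ptr=6 lookahead=- remaining=[- id ) - num + id $]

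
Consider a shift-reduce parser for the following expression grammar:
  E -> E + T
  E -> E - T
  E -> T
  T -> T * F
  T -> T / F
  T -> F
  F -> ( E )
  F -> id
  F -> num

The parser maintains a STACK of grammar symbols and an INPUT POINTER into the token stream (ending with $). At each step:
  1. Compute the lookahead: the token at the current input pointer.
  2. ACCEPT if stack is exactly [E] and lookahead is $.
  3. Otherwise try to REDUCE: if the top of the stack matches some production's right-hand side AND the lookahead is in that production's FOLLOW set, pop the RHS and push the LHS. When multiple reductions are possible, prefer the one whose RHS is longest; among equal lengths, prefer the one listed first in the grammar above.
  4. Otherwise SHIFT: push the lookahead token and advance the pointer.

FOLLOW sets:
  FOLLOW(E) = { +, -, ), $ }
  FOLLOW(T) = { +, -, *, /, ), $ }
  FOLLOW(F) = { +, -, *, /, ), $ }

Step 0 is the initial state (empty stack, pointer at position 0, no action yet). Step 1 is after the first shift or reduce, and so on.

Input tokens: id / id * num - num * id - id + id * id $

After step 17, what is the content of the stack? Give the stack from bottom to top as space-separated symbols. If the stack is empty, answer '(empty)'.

Step 1: shift id. Stack=[id] ptr=1 lookahead=/ remaining=[/ id * num - num * id - id + id * id $]
Step 2: reduce F->id. Stack=[F] ptr=1 lookahead=/ remaining=[/ id * num - num * id - id + id * id $]
Step 3: reduce T->F. Stack=[T] ptr=1 lookahead=/ remaining=[/ id * num - num * id - id + id * id $]
Step 4: shift /. Stack=[T /] ptr=2 lookahead=id remaining=[id * num - num * id - id + id * id $]
Step 5: shift id. Stack=[T / id] ptr=3 lookahead=* remaining=[* num - num * id - id + id * id $]
Step 6: reduce F->id. Stack=[T / F] ptr=3 lookahead=* remaining=[* num - num * id - id + id * id $]
Step 7: reduce T->T / F. Stack=[T] ptr=3 lookahead=* remaining=[* num - num * id - id + id * id $]
Step 8: shift *. Stack=[T *] ptr=4 lookahead=num remaining=[num - num * id - id + id * id $]
Step 9: shift num. Stack=[T * num] ptr=5 lookahead=- remaining=[- num * id - id + id * id $]
Step 10: reduce F->num. Stack=[T * F] ptr=5 lookahead=- remaining=[- num * id - id + id * id $]
Step 11: reduce T->T * F. Stack=[T] ptr=5 lookahead=- remaining=[- num * id - id + id * id $]
Step 12: reduce E->T. Stack=[E] ptr=5 lookahead=- remaining=[- num * id - id + id * id $]
Step 13: shift -. Stack=[E -] ptr=6 lookahead=num remaining=[num * id - id + id * id $]
Step 14: shift num. Stack=[E - num] ptr=7 lookahead=* remaining=[* id - id + id * id $]
Step 15: reduce F->num. Stack=[E - F] ptr=7 lookahead=* remaining=[* id - id + id * id $]
Step 16: reduce T->F. Stack=[E - T] ptr=7 lookahead=* remaining=[* id - id + id * id $]
Step 17: shift *. Stack=[E - T *] ptr=8 lookahead=id remaining=[id - id + id * id $]

Answer: E - T *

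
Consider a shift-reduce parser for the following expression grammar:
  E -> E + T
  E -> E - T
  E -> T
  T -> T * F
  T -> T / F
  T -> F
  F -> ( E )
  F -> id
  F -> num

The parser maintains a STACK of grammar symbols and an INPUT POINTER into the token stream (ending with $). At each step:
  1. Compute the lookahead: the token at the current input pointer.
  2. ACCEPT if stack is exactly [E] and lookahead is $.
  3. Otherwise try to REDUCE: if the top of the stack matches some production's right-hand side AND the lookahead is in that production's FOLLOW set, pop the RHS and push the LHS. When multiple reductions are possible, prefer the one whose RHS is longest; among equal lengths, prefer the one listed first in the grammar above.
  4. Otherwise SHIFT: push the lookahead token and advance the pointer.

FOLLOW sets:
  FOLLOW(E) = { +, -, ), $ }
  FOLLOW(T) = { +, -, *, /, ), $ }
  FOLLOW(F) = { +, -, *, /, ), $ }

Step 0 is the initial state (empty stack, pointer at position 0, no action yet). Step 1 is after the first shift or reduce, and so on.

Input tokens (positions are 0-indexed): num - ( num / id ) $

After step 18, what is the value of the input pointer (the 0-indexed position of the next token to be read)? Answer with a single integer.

Answer: 7

Derivation:
Step 1: shift num. Stack=[num] ptr=1 lookahead=- remaining=[- ( num / id ) $]
Step 2: reduce F->num. Stack=[F] ptr=1 lookahead=- remaining=[- ( num / id ) $]
Step 3: reduce T->F. Stack=[T] ptr=1 lookahead=- remaining=[- ( num / id ) $]
Step 4: reduce E->T. Stack=[E] ptr=1 lookahead=- remaining=[- ( num / id ) $]
Step 5: shift -. Stack=[E -] ptr=2 lookahead=( remaining=[( num / id ) $]
Step 6: shift (. Stack=[E - (] ptr=3 lookahead=num remaining=[num / id ) $]
Step 7: shift num. Stack=[E - ( num] ptr=4 lookahead=/ remaining=[/ id ) $]
Step 8: reduce F->num. Stack=[E - ( F] ptr=4 lookahead=/ remaining=[/ id ) $]
Step 9: reduce T->F. Stack=[E - ( T] ptr=4 lookahead=/ remaining=[/ id ) $]
Step 10: shift /. Stack=[E - ( T /] ptr=5 lookahead=id remaining=[id ) $]
Step 11: shift id. Stack=[E - ( T / id] ptr=6 lookahead=) remaining=[) $]
Step 12: reduce F->id. Stack=[E - ( T / F] ptr=6 lookahead=) remaining=[) $]
Step 13: reduce T->T / F. Stack=[E - ( T] ptr=6 lookahead=) remaining=[) $]
Step 14: reduce E->T. Stack=[E - ( E] ptr=6 lookahead=) remaining=[) $]
Step 15: shift ). Stack=[E - ( E )] ptr=7 lookahead=$ remaining=[$]
Step 16: reduce F->( E ). Stack=[E - F] ptr=7 lookahead=$ remaining=[$]
Step 17: reduce T->F. Stack=[E - T] ptr=7 lookahead=$ remaining=[$]
Step 18: reduce E->E - T. Stack=[E] ptr=7 lookahead=$ remaining=[$]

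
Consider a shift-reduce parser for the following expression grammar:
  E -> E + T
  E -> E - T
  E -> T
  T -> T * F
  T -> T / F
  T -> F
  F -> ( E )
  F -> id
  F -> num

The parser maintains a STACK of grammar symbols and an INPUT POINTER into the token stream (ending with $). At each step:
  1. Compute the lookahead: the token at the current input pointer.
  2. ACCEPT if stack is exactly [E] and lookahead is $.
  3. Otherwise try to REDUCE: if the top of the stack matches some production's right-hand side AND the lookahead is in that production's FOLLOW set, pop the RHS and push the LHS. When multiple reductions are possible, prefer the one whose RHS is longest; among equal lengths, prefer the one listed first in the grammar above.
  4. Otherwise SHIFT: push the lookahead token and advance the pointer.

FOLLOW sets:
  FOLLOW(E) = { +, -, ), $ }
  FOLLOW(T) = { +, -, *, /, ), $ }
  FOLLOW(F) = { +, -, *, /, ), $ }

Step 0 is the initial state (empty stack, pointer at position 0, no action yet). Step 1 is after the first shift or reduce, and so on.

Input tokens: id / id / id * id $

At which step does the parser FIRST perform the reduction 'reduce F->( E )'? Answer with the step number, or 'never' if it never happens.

Answer: never

Derivation:
Step 1: shift id. Stack=[id] ptr=1 lookahead=/ remaining=[/ id / id * id $]
Step 2: reduce F->id. Stack=[F] ptr=1 lookahead=/ remaining=[/ id / id * id $]
Step 3: reduce T->F. Stack=[T] ptr=1 lookahead=/ remaining=[/ id / id * id $]
Step 4: shift /. Stack=[T /] ptr=2 lookahead=id remaining=[id / id * id $]
Step 5: shift id. Stack=[T / id] ptr=3 lookahead=/ remaining=[/ id * id $]
Step 6: reduce F->id. Stack=[T / F] ptr=3 lookahead=/ remaining=[/ id * id $]
Step 7: reduce T->T / F. Stack=[T] ptr=3 lookahead=/ remaining=[/ id * id $]
Step 8: shift /. Stack=[T /] ptr=4 lookahead=id remaining=[id * id $]
Step 9: shift id. Stack=[T / id] ptr=5 lookahead=* remaining=[* id $]
Step 10: reduce F->id. Stack=[T / F] ptr=5 lookahead=* remaining=[* id $]
Step 11: reduce T->T / F. Stack=[T] ptr=5 lookahead=* remaining=[* id $]
Step 12: shift *. Stack=[T *] ptr=6 lookahead=id remaining=[id $]
Step 13: shift id. Stack=[T * id] ptr=7 lookahead=$ remaining=[$]
Step 14: reduce F->id. Stack=[T * F] ptr=7 lookahead=$ remaining=[$]
Step 15: reduce T->T * F. Stack=[T] ptr=7 lookahead=$ remaining=[$]
Step 16: reduce E->T. Stack=[E] ptr=7 lookahead=$ remaining=[$]
Step 17: accept. Stack=[E] ptr=7 lookahead=$ remaining=[$]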